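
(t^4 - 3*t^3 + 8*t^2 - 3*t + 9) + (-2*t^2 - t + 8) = t^4 - 3*t^3 + 6*t^2 - 4*t + 17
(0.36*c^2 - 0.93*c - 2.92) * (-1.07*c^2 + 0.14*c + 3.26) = -0.3852*c^4 + 1.0455*c^3 + 4.1678*c^2 - 3.4406*c - 9.5192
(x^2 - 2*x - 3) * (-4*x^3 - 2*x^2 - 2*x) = -4*x^5 + 6*x^4 + 14*x^3 + 10*x^2 + 6*x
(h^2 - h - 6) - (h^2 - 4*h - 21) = 3*h + 15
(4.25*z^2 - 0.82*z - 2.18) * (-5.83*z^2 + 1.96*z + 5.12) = -24.7775*z^4 + 13.1106*z^3 + 32.8622*z^2 - 8.4712*z - 11.1616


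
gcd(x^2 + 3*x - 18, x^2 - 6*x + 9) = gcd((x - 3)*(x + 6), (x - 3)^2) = x - 3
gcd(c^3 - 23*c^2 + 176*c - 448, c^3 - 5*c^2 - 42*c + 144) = c - 8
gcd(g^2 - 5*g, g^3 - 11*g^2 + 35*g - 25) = g - 5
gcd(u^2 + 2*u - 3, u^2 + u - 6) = u + 3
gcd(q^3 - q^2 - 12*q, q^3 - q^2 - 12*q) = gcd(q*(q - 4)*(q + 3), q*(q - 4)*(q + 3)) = q^3 - q^2 - 12*q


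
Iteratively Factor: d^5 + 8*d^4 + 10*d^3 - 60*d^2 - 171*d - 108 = (d + 1)*(d^4 + 7*d^3 + 3*d^2 - 63*d - 108) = (d + 1)*(d + 3)*(d^3 + 4*d^2 - 9*d - 36) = (d + 1)*(d + 3)*(d + 4)*(d^2 - 9) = (d - 3)*(d + 1)*(d + 3)*(d + 4)*(d + 3)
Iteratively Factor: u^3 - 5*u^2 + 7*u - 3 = (u - 3)*(u^2 - 2*u + 1) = (u - 3)*(u - 1)*(u - 1)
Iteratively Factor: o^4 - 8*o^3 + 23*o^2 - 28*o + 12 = (o - 1)*(o^3 - 7*o^2 + 16*o - 12) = (o - 3)*(o - 1)*(o^2 - 4*o + 4) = (o - 3)*(o - 2)*(o - 1)*(o - 2)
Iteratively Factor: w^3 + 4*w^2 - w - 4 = (w - 1)*(w^2 + 5*w + 4) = (w - 1)*(w + 4)*(w + 1)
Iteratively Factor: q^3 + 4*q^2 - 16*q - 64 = (q - 4)*(q^2 + 8*q + 16) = (q - 4)*(q + 4)*(q + 4)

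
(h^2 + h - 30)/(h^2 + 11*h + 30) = (h - 5)/(h + 5)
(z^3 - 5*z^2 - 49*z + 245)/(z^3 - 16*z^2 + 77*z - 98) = (z^2 + 2*z - 35)/(z^2 - 9*z + 14)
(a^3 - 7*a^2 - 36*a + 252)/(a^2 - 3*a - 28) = (a^2 - 36)/(a + 4)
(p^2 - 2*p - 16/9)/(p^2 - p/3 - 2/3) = (p - 8/3)/(p - 1)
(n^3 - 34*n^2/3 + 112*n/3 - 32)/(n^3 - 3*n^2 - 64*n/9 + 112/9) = 3*(n - 6)/(3*n + 7)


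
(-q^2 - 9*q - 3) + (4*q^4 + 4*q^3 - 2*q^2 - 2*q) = 4*q^4 + 4*q^3 - 3*q^2 - 11*q - 3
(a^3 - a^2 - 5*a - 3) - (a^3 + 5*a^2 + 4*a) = -6*a^2 - 9*a - 3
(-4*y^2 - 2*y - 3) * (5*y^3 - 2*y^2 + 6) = -20*y^5 - 2*y^4 - 11*y^3 - 18*y^2 - 12*y - 18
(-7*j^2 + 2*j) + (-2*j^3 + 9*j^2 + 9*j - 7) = -2*j^3 + 2*j^2 + 11*j - 7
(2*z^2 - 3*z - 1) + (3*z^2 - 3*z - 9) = 5*z^2 - 6*z - 10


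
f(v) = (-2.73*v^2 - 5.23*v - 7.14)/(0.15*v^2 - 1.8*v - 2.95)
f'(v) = (1.8 - 0.3*v)*(-2.73*v^2 - 5.23*v - 7.14)/(0.15*v^2 - 1.8*v - 2.95)^2 + (-5.46*v - 5.23)/(0.15*v^2 - 1.8*v - 2.95) = (5.6985*v^2 + 18.249*v + 2.5765)/(0.0225*v^4 - 0.54*v^3 + 2.355*v^2 + 10.62*v + 8.7025)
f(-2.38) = -4.65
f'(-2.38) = -1.80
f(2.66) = 6.05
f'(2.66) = 2.05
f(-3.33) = -4.25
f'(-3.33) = 0.23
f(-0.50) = 2.59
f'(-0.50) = -1.26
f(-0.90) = 3.84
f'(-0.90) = -6.32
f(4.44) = 10.54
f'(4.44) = 3.07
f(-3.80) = -4.41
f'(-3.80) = 0.42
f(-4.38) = -4.69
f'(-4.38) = 0.52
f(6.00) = 16.38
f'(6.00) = 4.55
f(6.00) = 16.38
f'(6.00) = 4.55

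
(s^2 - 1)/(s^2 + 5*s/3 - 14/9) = 9*(s^2 - 1)/(9*s^2 + 15*s - 14)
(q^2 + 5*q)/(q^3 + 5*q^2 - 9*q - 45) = q/(q^2 - 9)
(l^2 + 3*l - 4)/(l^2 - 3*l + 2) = (l + 4)/(l - 2)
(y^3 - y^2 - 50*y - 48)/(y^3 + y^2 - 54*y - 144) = (y + 1)/(y + 3)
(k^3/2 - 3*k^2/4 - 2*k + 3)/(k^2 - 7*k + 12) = (2*k^3 - 3*k^2 - 8*k + 12)/(4*(k^2 - 7*k + 12))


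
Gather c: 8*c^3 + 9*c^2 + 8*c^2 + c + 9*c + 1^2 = 8*c^3 + 17*c^2 + 10*c + 1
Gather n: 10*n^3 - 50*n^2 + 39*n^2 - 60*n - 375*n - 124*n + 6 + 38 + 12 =10*n^3 - 11*n^2 - 559*n + 56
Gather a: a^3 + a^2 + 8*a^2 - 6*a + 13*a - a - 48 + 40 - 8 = a^3 + 9*a^2 + 6*a - 16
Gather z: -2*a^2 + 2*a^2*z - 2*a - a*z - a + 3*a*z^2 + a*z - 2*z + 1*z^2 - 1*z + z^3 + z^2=-2*a^2 - 3*a + z^3 + z^2*(3*a + 2) + z*(2*a^2 - 3)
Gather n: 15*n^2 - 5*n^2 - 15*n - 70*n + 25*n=10*n^2 - 60*n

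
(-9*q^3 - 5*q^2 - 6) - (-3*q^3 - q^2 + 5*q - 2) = -6*q^3 - 4*q^2 - 5*q - 4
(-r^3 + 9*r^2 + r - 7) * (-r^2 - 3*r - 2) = r^5 - 6*r^4 - 26*r^3 - 14*r^2 + 19*r + 14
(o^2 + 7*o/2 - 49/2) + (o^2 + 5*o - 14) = 2*o^2 + 17*o/2 - 77/2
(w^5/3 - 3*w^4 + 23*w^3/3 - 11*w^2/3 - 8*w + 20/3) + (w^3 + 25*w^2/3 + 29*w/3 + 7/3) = w^5/3 - 3*w^4 + 26*w^3/3 + 14*w^2/3 + 5*w/3 + 9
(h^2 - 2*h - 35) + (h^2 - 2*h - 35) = 2*h^2 - 4*h - 70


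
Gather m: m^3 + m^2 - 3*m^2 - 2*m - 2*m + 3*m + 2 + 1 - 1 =m^3 - 2*m^2 - m + 2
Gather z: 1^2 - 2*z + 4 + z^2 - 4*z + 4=z^2 - 6*z + 9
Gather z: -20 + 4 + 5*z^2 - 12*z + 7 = 5*z^2 - 12*z - 9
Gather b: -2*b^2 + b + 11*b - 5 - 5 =-2*b^2 + 12*b - 10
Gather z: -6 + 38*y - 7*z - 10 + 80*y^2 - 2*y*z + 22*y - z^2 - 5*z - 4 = 80*y^2 + 60*y - z^2 + z*(-2*y - 12) - 20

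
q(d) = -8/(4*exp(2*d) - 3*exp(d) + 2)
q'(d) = -8*(-8*exp(2*d) + 3*exp(d))/(4*exp(2*d) - 3*exp(d) + 2)^2 = (64*exp(d) - 24)*exp(d)/(4*exp(2*d) - 3*exp(d) + 2)^2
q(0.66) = -0.72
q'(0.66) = 1.55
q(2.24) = -0.02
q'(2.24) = 0.05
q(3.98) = -0.00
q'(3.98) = 0.00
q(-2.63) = -4.43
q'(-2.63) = -0.43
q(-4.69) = -4.06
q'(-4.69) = -0.06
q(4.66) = -0.00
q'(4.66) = 0.00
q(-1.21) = -5.48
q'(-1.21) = -0.69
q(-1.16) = -5.51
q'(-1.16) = -0.58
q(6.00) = 0.00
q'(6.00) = 0.00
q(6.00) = 0.00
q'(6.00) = 0.00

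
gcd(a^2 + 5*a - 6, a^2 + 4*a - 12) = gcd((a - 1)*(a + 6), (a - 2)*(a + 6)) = a + 6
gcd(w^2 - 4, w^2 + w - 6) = w - 2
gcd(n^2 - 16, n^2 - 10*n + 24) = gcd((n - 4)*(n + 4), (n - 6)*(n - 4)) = n - 4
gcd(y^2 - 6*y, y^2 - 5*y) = y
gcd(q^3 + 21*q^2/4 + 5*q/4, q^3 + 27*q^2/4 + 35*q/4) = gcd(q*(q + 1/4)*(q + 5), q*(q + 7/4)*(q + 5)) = q^2 + 5*q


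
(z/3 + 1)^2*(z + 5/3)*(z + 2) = z^4/9 + 29*z^3/27 + 103*z^2/27 + 53*z/9 + 10/3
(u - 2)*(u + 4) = u^2 + 2*u - 8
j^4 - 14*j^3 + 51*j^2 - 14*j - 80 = (j - 8)*(j - 5)*(j - 2)*(j + 1)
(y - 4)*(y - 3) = y^2 - 7*y + 12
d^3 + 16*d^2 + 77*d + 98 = (d + 2)*(d + 7)^2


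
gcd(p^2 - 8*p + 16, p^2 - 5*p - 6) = 1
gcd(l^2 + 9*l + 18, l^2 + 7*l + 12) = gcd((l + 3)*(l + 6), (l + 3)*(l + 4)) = l + 3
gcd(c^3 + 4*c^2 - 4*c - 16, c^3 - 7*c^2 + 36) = c + 2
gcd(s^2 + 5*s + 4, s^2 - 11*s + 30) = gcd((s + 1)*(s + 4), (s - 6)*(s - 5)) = 1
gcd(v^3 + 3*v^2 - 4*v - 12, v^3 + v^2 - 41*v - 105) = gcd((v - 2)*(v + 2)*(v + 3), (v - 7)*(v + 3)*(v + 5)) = v + 3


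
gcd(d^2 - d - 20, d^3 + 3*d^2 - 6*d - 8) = d + 4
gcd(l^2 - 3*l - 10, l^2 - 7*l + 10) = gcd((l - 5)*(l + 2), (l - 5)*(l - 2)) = l - 5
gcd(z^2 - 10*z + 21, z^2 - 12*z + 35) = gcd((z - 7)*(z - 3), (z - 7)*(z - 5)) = z - 7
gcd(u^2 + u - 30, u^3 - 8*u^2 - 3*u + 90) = u - 5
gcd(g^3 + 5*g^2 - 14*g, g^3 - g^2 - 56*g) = g^2 + 7*g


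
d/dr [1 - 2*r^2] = -4*r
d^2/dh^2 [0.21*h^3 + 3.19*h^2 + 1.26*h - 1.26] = 1.26*h + 6.38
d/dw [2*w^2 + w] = 4*w + 1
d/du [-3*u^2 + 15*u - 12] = 15 - 6*u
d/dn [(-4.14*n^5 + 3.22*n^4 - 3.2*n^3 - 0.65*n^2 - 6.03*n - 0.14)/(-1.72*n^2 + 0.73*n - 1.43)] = (21.3624*n^6 - 23.1656*n^5 + 42.1568*n^4 - 23.0904*n^3 + 2.8819*n^2 + 1.3774*n + 8.7251)/(2.9584*n^4 - 2.5112*n^3 + 5.4521*n^2 - 2.0878*n + 2.0449)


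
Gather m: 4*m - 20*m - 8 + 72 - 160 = -16*m - 96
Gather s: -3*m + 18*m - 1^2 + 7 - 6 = 15*m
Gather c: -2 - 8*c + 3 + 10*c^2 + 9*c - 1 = 10*c^2 + c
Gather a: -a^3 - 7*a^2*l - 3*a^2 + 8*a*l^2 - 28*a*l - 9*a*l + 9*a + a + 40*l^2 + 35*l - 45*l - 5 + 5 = -a^3 + a^2*(-7*l - 3) + a*(8*l^2 - 37*l + 10) + 40*l^2 - 10*l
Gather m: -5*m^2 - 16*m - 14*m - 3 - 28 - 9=-5*m^2 - 30*m - 40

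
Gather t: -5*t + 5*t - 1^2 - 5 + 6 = 0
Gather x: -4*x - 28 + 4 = -4*x - 24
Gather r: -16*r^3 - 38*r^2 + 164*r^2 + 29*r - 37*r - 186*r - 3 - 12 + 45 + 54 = -16*r^3 + 126*r^2 - 194*r + 84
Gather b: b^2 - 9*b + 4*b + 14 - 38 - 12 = b^2 - 5*b - 36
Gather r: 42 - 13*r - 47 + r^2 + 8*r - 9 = r^2 - 5*r - 14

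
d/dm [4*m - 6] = 4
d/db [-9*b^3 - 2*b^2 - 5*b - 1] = -27*b^2 - 4*b - 5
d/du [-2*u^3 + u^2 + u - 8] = -6*u^2 + 2*u + 1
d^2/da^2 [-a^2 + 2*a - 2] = -2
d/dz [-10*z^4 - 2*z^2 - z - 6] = -40*z^3 - 4*z - 1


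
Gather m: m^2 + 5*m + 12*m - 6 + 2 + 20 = m^2 + 17*m + 16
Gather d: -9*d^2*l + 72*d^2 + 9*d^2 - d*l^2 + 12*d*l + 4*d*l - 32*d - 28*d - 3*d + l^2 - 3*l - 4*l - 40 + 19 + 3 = d^2*(81 - 9*l) + d*(-l^2 + 16*l - 63) + l^2 - 7*l - 18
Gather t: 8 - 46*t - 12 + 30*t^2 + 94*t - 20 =30*t^2 + 48*t - 24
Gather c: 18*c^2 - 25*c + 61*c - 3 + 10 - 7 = 18*c^2 + 36*c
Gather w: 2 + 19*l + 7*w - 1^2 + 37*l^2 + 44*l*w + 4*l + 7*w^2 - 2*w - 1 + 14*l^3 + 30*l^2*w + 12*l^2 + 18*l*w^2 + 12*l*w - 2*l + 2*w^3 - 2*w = 14*l^3 + 49*l^2 + 21*l + 2*w^3 + w^2*(18*l + 7) + w*(30*l^2 + 56*l + 3)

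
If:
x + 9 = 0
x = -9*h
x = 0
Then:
No Solution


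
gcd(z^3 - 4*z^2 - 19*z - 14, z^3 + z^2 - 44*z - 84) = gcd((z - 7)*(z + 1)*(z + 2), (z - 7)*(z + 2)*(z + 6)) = z^2 - 5*z - 14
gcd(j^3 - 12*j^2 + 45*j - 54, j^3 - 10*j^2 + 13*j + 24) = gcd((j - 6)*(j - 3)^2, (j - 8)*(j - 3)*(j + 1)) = j - 3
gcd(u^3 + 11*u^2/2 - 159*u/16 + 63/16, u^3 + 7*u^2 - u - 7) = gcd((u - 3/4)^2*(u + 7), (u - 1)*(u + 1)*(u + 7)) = u + 7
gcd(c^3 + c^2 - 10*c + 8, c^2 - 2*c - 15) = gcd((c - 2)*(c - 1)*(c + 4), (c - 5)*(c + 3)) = 1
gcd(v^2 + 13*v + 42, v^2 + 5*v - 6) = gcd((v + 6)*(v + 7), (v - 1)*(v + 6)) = v + 6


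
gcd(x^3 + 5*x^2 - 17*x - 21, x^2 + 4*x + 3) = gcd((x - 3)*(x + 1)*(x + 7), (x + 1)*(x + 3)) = x + 1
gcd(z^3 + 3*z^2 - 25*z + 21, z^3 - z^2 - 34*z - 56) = 1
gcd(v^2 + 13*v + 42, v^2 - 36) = v + 6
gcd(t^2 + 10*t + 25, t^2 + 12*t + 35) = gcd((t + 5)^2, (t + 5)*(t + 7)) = t + 5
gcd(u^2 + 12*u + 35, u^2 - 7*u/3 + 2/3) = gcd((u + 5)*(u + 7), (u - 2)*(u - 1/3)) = 1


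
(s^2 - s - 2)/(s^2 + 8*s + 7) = (s - 2)/(s + 7)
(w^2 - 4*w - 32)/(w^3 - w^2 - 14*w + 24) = (w - 8)/(w^2 - 5*w + 6)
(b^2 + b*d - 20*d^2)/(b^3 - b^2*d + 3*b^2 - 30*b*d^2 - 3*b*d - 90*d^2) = (b - 4*d)/(b^2 - 6*b*d + 3*b - 18*d)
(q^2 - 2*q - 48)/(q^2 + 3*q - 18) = (q - 8)/(q - 3)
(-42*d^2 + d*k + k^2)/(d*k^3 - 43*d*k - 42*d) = (42*d^2 - d*k - k^2)/(d*(-k^3 + 43*k + 42))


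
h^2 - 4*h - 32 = (h - 8)*(h + 4)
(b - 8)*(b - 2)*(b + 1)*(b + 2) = b^4 - 7*b^3 - 12*b^2 + 28*b + 32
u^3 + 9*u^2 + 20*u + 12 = (u + 1)*(u + 2)*(u + 6)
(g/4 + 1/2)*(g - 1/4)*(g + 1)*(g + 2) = g^4/4 + 19*g^3/16 + 27*g^2/16 + g/2 - 1/4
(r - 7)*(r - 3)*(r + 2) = r^3 - 8*r^2 + r + 42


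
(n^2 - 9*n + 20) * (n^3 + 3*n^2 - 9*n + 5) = n^5 - 6*n^4 - 16*n^3 + 146*n^2 - 225*n + 100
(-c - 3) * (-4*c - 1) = 4*c^2 + 13*c + 3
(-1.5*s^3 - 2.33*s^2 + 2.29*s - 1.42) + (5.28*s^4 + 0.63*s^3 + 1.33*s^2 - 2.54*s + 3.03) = 5.28*s^4 - 0.87*s^3 - 1.0*s^2 - 0.25*s + 1.61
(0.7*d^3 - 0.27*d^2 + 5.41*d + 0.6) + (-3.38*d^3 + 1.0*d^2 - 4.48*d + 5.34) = -2.68*d^3 + 0.73*d^2 + 0.93*d + 5.94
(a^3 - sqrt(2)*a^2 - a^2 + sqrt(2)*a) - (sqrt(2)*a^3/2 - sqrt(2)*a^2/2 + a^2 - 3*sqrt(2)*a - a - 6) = -sqrt(2)*a^3/2 + a^3 - 2*a^2 - sqrt(2)*a^2/2 + a + 4*sqrt(2)*a + 6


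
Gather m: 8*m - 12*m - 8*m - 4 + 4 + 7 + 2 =9 - 12*m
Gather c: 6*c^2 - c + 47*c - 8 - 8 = 6*c^2 + 46*c - 16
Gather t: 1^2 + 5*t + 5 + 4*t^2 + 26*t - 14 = 4*t^2 + 31*t - 8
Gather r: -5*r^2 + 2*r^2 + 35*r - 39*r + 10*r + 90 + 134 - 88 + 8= -3*r^2 + 6*r + 144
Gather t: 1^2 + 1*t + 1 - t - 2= 0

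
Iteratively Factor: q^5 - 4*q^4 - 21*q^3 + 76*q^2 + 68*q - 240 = (q - 3)*(q^4 - q^3 - 24*q^2 + 4*q + 80) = (q - 3)*(q - 2)*(q^3 + q^2 - 22*q - 40) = (q - 5)*(q - 3)*(q - 2)*(q^2 + 6*q + 8) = (q - 5)*(q - 3)*(q - 2)*(q + 4)*(q + 2)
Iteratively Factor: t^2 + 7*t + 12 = (t + 3)*(t + 4)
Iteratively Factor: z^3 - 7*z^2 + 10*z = (z - 5)*(z^2 - 2*z) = z*(z - 5)*(z - 2)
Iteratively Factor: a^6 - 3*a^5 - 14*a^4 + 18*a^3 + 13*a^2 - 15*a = (a)*(a^5 - 3*a^4 - 14*a^3 + 18*a^2 + 13*a - 15) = a*(a - 1)*(a^4 - 2*a^3 - 16*a^2 + 2*a + 15) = a*(a - 5)*(a - 1)*(a^3 + 3*a^2 - a - 3) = a*(a - 5)*(a - 1)*(a + 1)*(a^2 + 2*a - 3) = a*(a - 5)*(a - 1)*(a + 1)*(a + 3)*(a - 1)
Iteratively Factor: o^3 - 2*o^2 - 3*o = (o + 1)*(o^2 - 3*o) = o*(o + 1)*(o - 3)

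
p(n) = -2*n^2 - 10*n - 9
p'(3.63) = -24.52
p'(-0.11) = -9.56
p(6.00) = -141.00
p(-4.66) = -5.83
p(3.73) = -74.13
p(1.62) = -30.45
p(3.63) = -71.65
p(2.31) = -42.77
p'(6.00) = -34.00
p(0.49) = -14.38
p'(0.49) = -11.96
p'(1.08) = -14.32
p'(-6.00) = 14.00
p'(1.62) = -16.48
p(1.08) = -22.13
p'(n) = -4*n - 10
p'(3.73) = -24.92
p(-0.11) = -7.92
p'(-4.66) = 8.64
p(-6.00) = -21.00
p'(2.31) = -19.24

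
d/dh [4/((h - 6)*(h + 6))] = -8*h/(h^4 - 72*h^2 + 1296)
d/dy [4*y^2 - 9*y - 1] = 8*y - 9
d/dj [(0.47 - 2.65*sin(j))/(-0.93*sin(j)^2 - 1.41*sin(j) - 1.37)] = (-2.4645*sin(j)^2 + 0.8742*sin(j) + 4.2932)*cos(j)/(0.8649*sin(j)^4 + 2.6226*sin(j)^3 + 4.5363*sin(j)^2 + 3.8634*sin(j) + 1.8769)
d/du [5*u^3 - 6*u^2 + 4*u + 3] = 15*u^2 - 12*u + 4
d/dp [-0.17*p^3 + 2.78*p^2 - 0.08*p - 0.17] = -0.51*p^2 + 5.56*p - 0.08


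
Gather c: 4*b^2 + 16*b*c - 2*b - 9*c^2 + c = 4*b^2 - 2*b - 9*c^2 + c*(16*b + 1)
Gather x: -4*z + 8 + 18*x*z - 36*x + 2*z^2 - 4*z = x*(18*z - 36) + 2*z^2 - 8*z + 8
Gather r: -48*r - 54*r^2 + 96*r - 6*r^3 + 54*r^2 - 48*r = -6*r^3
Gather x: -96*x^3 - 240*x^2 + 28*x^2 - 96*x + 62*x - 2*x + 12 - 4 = -96*x^3 - 212*x^2 - 36*x + 8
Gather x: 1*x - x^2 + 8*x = -x^2 + 9*x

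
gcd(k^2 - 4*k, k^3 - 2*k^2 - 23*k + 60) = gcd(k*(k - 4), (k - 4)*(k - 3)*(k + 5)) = k - 4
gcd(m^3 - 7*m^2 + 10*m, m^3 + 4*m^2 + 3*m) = m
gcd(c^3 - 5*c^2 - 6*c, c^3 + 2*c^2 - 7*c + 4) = 1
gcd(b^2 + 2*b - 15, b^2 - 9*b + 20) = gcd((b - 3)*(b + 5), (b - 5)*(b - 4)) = 1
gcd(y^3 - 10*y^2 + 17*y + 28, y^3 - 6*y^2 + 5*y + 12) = y^2 - 3*y - 4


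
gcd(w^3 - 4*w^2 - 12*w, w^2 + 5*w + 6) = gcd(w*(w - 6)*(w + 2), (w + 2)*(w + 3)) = w + 2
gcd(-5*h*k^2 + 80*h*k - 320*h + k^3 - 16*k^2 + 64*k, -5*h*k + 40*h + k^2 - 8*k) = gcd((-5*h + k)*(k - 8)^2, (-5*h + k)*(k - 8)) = 5*h*k - 40*h - k^2 + 8*k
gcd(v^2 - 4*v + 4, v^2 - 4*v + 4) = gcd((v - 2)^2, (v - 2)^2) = v^2 - 4*v + 4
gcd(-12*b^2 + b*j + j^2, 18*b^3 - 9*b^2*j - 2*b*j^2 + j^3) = 3*b - j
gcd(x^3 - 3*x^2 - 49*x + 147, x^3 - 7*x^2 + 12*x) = x - 3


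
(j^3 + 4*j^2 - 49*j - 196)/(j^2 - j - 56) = (j^2 - 3*j - 28)/(j - 8)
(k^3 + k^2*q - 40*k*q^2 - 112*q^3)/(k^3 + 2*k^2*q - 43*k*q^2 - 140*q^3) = (k + 4*q)/(k + 5*q)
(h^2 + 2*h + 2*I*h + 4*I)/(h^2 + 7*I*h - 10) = (h + 2)/(h + 5*I)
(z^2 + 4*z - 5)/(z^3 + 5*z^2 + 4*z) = (z^2 + 4*z - 5)/(z*(z^2 + 5*z + 4))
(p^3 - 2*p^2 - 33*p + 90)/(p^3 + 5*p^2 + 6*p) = (p^3 - 2*p^2 - 33*p + 90)/(p*(p^2 + 5*p + 6))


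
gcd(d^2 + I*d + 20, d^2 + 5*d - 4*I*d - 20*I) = d - 4*I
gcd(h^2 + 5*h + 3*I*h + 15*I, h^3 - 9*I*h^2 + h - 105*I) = h + 3*I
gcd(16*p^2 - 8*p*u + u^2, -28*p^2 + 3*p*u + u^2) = 4*p - u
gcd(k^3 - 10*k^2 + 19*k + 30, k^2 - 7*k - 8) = k + 1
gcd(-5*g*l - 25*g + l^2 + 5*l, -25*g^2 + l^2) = 5*g - l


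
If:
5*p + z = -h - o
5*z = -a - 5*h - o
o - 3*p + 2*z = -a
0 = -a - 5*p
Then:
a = -20*z/31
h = -21*z/31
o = -30*z/31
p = 4*z/31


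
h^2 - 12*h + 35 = (h - 7)*(h - 5)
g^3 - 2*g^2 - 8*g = g*(g - 4)*(g + 2)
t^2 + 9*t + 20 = (t + 4)*(t + 5)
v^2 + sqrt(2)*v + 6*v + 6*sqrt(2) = (v + 6)*(v + sqrt(2))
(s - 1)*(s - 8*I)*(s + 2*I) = s^3 - s^2 - 6*I*s^2 + 16*s + 6*I*s - 16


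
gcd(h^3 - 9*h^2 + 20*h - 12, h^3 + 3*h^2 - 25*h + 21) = h - 1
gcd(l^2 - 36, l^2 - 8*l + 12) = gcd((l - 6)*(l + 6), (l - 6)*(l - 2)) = l - 6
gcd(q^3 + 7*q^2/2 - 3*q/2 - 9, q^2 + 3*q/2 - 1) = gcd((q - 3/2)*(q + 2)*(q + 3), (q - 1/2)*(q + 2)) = q + 2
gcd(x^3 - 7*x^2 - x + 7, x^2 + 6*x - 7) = x - 1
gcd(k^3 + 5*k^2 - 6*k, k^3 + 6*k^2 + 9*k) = k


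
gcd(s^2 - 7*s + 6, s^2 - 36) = s - 6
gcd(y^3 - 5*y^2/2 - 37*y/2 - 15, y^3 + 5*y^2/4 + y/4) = y + 1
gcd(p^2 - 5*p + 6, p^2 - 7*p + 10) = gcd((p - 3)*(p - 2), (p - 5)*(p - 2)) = p - 2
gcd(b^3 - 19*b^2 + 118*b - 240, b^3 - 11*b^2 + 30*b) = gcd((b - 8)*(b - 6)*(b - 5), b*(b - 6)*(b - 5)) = b^2 - 11*b + 30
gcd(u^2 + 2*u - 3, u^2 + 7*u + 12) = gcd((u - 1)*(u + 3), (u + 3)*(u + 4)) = u + 3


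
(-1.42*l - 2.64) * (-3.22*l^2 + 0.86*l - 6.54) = 4.5724*l^3 + 7.2796*l^2 + 7.0164*l + 17.2656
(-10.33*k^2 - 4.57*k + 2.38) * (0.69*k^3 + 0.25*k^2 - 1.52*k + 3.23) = -7.1277*k^5 - 5.7358*k^4 + 16.2013*k^3 - 25.8245*k^2 - 18.3787*k + 7.6874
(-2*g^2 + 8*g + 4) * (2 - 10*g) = 20*g^3 - 84*g^2 - 24*g + 8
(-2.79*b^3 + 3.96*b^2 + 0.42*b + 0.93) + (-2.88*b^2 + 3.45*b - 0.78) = -2.79*b^3 + 1.08*b^2 + 3.87*b + 0.15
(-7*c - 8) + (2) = -7*c - 6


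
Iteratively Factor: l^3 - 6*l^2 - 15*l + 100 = (l - 5)*(l^2 - l - 20) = (l - 5)*(l + 4)*(l - 5)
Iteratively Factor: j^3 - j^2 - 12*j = (j - 4)*(j^2 + 3*j) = (j - 4)*(j + 3)*(j)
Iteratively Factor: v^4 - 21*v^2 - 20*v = (v)*(v^3 - 21*v - 20) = v*(v - 5)*(v^2 + 5*v + 4) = v*(v - 5)*(v + 4)*(v + 1)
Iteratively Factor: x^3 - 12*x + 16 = (x - 2)*(x^2 + 2*x - 8) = (x - 2)^2*(x + 4)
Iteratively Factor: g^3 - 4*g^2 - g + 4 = (g + 1)*(g^2 - 5*g + 4) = (g - 1)*(g + 1)*(g - 4)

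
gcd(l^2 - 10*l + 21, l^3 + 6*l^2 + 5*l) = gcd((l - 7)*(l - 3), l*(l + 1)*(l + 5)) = 1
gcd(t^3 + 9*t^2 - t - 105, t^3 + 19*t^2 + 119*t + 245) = t^2 + 12*t + 35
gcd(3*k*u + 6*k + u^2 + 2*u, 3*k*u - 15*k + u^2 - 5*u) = 3*k + u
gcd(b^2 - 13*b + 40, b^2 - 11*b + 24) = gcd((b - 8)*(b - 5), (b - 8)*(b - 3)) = b - 8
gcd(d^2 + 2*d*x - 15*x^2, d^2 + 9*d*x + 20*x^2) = d + 5*x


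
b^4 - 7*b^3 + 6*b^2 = b^2*(b - 6)*(b - 1)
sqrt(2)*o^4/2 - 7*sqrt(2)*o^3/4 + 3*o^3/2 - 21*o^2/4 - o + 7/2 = (o - 7/2)*(o - sqrt(2)/2)*(o + sqrt(2))*(sqrt(2)*o/2 + 1)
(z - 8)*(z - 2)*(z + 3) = z^3 - 7*z^2 - 14*z + 48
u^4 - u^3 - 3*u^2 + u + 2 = (u - 2)*(u - 1)*(u + 1)^2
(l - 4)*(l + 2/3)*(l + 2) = l^3 - 4*l^2/3 - 28*l/3 - 16/3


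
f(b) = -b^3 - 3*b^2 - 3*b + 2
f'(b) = -3*b^2 - 6*b - 3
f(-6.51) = 170.28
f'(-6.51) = -91.08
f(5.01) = -214.08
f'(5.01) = -108.36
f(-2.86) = 9.43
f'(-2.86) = -10.38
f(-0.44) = 2.82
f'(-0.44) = -0.94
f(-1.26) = 3.02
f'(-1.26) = -0.20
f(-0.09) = 2.25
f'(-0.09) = -2.48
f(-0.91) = 3.00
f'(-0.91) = -0.02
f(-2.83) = 9.13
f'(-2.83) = -10.05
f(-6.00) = 128.00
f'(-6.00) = -75.00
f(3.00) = -61.00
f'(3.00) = -48.00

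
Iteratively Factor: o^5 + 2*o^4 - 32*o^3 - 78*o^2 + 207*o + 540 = (o + 3)*(o^4 - o^3 - 29*o^2 + 9*o + 180) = (o + 3)^2*(o^3 - 4*o^2 - 17*o + 60) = (o - 3)*(o + 3)^2*(o^2 - o - 20) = (o - 5)*(o - 3)*(o + 3)^2*(o + 4)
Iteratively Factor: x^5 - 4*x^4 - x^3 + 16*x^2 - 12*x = (x - 2)*(x^4 - 2*x^3 - 5*x^2 + 6*x) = x*(x - 2)*(x^3 - 2*x^2 - 5*x + 6) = x*(x - 2)*(x + 2)*(x^2 - 4*x + 3) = x*(x - 3)*(x - 2)*(x + 2)*(x - 1)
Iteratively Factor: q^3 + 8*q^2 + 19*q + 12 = (q + 1)*(q^2 + 7*q + 12) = (q + 1)*(q + 3)*(q + 4)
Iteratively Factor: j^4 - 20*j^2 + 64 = (j + 2)*(j^3 - 2*j^2 - 16*j + 32) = (j + 2)*(j + 4)*(j^2 - 6*j + 8) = (j - 2)*(j + 2)*(j + 4)*(j - 4)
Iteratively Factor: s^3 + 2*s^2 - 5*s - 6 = (s + 1)*(s^2 + s - 6) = (s - 2)*(s + 1)*(s + 3)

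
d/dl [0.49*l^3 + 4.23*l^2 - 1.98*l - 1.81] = 1.47*l^2 + 8.46*l - 1.98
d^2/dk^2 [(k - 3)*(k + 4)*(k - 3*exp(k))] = -3*k^2*exp(k) - 15*k*exp(k) + 6*k + 24*exp(k) + 2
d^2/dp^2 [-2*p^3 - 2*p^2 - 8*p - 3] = -12*p - 4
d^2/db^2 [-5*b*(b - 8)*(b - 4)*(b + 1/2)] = -60*b^2 + 345*b - 260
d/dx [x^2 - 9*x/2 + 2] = 2*x - 9/2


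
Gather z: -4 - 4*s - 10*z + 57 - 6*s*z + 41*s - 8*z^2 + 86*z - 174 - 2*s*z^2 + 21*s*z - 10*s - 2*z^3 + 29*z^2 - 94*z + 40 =27*s - 2*z^3 + z^2*(21 - 2*s) + z*(15*s - 18) - 81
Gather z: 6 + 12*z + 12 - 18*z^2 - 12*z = 18 - 18*z^2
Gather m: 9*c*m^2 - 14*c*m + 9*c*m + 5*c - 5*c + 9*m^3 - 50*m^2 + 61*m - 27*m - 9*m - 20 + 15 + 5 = 9*m^3 + m^2*(9*c - 50) + m*(25 - 5*c)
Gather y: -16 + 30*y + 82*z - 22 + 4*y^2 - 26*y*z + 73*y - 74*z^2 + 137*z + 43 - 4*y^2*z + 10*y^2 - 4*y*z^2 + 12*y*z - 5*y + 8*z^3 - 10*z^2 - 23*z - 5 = y^2*(14 - 4*z) + y*(-4*z^2 - 14*z + 98) + 8*z^3 - 84*z^2 + 196*z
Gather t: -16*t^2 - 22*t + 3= -16*t^2 - 22*t + 3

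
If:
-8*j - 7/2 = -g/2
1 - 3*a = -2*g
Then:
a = 32*j/3 + 5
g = 16*j + 7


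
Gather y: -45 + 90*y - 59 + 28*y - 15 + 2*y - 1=120*y - 120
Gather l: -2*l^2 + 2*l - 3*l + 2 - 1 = -2*l^2 - l + 1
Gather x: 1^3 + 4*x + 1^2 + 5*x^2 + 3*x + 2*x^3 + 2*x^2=2*x^3 + 7*x^2 + 7*x + 2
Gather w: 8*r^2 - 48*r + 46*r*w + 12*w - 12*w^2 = 8*r^2 - 48*r - 12*w^2 + w*(46*r + 12)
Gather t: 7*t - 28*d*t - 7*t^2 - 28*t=-7*t^2 + t*(-28*d - 21)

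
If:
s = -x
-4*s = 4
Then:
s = -1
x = 1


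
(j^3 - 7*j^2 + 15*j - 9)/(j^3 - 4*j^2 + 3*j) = (j - 3)/j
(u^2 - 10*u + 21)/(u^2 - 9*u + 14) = (u - 3)/(u - 2)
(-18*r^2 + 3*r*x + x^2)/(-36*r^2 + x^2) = (-3*r + x)/(-6*r + x)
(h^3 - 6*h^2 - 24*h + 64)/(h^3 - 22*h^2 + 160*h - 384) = (h^2 + 2*h - 8)/(h^2 - 14*h + 48)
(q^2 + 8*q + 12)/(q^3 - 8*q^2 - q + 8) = (q^2 + 8*q + 12)/(q^3 - 8*q^2 - q + 8)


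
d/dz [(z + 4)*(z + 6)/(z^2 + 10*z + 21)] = 6*(-z - 5)/(z^4 + 20*z^3 + 142*z^2 + 420*z + 441)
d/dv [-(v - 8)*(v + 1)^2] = 3*(5 - v)*(v + 1)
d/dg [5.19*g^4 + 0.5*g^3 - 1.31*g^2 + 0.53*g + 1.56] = 20.76*g^3 + 1.5*g^2 - 2.62*g + 0.53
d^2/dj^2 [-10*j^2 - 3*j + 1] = -20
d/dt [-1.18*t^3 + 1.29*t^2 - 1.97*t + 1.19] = -3.54*t^2 + 2.58*t - 1.97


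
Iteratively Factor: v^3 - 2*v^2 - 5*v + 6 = (v - 3)*(v^2 + v - 2) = (v - 3)*(v - 1)*(v + 2)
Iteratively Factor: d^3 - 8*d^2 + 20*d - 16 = (d - 2)*(d^2 - 6*d + 8) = (d - 2)^2*(d - 4)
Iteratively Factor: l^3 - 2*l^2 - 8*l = (l)*(l^2 - 2*l - 8) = l*(l + 2)*(l - 4)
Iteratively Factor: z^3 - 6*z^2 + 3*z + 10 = (z - 2)*(z^2 - 4*z - 5) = (z - 2)*(z + 1)*(z - 5)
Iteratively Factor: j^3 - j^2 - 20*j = (j)*(j^2 - j - 20) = j*(j + 4)*(j - 5)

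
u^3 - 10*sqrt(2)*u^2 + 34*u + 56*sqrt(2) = (u - 7*sqrt(2))*(u - 4*sqrt(2))*(u + sqrt(2))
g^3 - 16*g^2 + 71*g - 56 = (g - 8)*(g - 7)*(g - 1)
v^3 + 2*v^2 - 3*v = v*(v - 1)*(v + 3)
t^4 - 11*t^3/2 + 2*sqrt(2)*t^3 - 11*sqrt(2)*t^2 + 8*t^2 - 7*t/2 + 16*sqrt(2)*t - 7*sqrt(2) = (t - 7/2)*(t - 1)^2*(t + 2*sqrt(2))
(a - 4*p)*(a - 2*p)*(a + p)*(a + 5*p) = a^4 - 23*a^2*p^2 + 18*a*p^3 + 40*p^4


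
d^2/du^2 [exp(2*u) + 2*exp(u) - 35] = (4*exp(u) + 2)*exp(u)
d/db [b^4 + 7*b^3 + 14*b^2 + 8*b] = 4*b^3 + 21*b^2 + 28*b + 8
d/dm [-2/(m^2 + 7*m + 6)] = 2*(2*m + 7)/(m^2 + 7*m + 6)^2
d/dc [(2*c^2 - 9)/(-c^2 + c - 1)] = (2*c^2 - 22*c + 9)/(c^4 - 2*c^3 + 3*c^2 - 2*c + 1)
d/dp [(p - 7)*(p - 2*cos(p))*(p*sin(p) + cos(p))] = p*(p - 7)*(p - 2*cos(p))*cos(p) + (p - 7)*(p*sin(p) + cos(p))*(2*sin(p) + 1) + (p - 2*cos(p))*(p*sin(p) + cos(p))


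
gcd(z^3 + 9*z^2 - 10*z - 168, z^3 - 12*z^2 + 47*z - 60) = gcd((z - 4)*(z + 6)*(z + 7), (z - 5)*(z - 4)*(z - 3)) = z - 4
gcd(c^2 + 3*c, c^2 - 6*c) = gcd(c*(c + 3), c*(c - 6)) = c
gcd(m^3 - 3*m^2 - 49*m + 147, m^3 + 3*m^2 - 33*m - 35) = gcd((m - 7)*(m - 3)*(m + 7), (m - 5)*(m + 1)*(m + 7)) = m + 7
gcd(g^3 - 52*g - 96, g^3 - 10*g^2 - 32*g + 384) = g^2 - 2*g - 48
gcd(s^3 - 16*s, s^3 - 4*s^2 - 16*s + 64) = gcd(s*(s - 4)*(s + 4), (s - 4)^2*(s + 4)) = s^2 - 16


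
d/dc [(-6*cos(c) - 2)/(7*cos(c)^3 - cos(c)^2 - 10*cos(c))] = 4*(-21*cos(c)^3 - 9*cos(c)^2 + cos(c) + 5)*sin(c)/((7*sin(c)^2 + cos(c) + 3)^2*cos(c)^2)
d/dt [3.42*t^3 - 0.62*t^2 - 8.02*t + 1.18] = 10.26*t^2 - 1.24*t - 8.02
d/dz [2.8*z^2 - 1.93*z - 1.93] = 5.6*z - 1.93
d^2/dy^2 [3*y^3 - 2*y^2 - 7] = 18*y - 4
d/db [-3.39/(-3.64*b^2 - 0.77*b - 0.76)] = (-24.6792*b - 2.6103)/(3.64*b^2 + 0.77*b + 0.76)^2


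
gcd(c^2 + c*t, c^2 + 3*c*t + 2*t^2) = c + t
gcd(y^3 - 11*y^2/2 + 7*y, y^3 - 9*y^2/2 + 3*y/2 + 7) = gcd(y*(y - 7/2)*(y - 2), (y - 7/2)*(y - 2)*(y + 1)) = y^2 - 11*y/2 + 7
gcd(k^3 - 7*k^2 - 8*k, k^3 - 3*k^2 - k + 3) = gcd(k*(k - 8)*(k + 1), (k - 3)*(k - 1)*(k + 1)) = k + 1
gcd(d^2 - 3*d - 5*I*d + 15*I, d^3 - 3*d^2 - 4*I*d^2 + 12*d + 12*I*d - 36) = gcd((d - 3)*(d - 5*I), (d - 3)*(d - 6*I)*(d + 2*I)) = d - 3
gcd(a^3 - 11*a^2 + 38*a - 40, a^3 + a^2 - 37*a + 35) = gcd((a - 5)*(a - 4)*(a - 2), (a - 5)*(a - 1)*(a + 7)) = a - 5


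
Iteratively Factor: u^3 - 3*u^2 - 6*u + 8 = (u - 1)*(u^2 - 2*u - 8) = (u - 4)*(u - 1)*(u + 2)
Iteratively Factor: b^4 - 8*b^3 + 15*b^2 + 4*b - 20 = (b - 2)*(b^3 - 6*b^2 + 3*b + 10) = (b - 2)*(b + 1)*(b^2 - 7*b + 10) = (b - 2)^2*(b + 1)*(b - 5)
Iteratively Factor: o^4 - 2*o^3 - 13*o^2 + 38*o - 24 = (o + 4)*(o^3 - 6*o^2 + 11*o - 6) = (o - 2)*(o + 4)*(o^2 - 4*o + 3) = (o - 2)*(o - 1)*(o + 4)*(o - 3)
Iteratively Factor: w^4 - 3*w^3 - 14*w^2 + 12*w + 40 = (w + 2)*(w^3 - 5*w^2 - 4*w + 20) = (w + 2)^2*(w^2 - 7*w + 10) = (w - 5)*(w + 2)^2*(w - 2)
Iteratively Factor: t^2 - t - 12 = (t - 4)*(t + 3)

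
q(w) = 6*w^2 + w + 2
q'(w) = 12*w + 1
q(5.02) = 158.22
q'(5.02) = 61.24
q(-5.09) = 152.36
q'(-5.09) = -60.08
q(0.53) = 4.22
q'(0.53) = 7.36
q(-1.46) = 13.33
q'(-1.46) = -16.52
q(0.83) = 6.96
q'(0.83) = 10.96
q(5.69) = 201.95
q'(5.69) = 69.28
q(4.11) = 107.46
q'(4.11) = 50.32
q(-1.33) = 11.28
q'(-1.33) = -14.96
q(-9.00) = 479.00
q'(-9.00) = -107.00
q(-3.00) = 53.00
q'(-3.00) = -35.00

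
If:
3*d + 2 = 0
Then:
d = -2/3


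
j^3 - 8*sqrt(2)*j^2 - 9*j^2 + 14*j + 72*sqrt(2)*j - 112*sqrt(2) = (j - 7)*(j - 2)*(j - 8*sqrt(2))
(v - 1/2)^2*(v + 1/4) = v^3 - 3*v^2/4 + 1/16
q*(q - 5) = q^2 - 5*q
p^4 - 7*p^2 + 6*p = p*(p - 2)*(p - 1)*(p + 3)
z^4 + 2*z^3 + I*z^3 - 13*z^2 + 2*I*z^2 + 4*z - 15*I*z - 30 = (z - 3)*(z + 5)*(z - I)*(z + 2*I)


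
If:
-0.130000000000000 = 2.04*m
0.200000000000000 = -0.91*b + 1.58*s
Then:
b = 1.73626373626374*s - 0.21978021978022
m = -0.06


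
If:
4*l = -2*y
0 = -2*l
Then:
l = 0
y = 0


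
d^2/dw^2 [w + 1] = 0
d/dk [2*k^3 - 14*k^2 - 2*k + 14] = 6*k^2 - 28*k - 2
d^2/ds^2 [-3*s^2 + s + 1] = -6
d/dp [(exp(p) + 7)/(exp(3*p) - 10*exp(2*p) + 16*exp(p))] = (-2*exp(3*p) - 11*exp(2*p) + 140*exp(p) - 112)*exp(-p)/(exp(4*p) - 20*exp(3*p) + 132*exp(2*p) - 320*exp(p) + 256)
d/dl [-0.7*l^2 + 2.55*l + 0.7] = 2.55 - 1.4*l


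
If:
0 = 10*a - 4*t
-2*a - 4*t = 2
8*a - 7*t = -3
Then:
No Solution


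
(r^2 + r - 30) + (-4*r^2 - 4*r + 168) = -3*r^2 - 3*r + 138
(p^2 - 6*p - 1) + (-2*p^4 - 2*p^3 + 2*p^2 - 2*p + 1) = -2*p^4 - 2*p^3 + 3*p^2 - 8*p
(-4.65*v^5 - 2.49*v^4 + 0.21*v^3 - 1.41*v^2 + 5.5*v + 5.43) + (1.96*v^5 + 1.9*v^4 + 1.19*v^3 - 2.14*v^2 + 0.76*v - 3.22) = -2.69*v^5 - 0.59*v^4 + 1.4*v^3 - 3.55*v^2 + 6.26*v + 2.21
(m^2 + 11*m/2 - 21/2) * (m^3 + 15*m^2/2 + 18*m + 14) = m^5 + 13*m^4 + 195*m^3/4 + 137*m^2/4 - 112*m - 147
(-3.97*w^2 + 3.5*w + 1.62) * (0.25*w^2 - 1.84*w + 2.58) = -0.9925*w^4 + 8.1798*w^3 - 16.2776*w^2 + 6.0492*w + 4.1796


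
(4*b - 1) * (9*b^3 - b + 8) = 36*b^4 - 9*b^3 - 4*b^2 + 33*b - 8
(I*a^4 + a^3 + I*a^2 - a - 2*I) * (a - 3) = I*a^5 + a^4 - 3*I*a^4 - 3*a^3 + I*a^3 - a^2 - 3*I*a^2 + 3*a - 2*I*a + 6*I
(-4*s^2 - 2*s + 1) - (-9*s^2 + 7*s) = 5*s^2 - 9*s + 1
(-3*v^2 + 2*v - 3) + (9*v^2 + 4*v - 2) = 6*v^2 + 6*v - 5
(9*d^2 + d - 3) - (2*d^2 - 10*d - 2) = 7*d^2 + 11*d - 1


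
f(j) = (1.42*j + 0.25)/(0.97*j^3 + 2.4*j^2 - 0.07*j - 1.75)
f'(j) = (1.42*j + 0.25)*(-2.91*j^2 - 4.8*j + 0.07)/(0.97*j^3 + 2.4*j^2 - 0.07*j - 1.75)^2 + 1.42/(0.97*j^3 + 2.4*j^2 - 0.07*j - 1.75)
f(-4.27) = 0.18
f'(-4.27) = 0.13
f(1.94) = 0.21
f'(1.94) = -0.20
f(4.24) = 0.05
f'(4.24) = -0.02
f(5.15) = 0.04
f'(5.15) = -0.01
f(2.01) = 0.20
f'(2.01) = -0.18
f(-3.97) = 0.22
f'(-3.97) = 0.18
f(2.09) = 0.18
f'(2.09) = -0.16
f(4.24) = 0.05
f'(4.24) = -0.02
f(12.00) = 0.01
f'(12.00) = -0.00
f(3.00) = 0.10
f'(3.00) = -0.06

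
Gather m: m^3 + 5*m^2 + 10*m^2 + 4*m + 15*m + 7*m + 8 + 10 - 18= m^3 + 15*m^2 + 26*m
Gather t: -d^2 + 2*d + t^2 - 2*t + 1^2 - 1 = -d^2 + 2*d + t^2 - 2*t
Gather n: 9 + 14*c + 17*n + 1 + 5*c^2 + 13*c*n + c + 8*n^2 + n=5*c^2 + 15*c + 8*n^2 + n*(13*c + 18) + 10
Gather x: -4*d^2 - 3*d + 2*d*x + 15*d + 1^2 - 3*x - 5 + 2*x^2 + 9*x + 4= -4*d^2 + 12*d + 2*x^2 + x*(2*d + 6)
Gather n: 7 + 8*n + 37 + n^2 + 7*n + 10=n^2 + 15*n + 54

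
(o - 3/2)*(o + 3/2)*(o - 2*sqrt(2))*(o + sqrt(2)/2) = o^4 - 3*sqrt(2)*o^3/2 - 17*o^2/4 + 27*sqrt(2)*o/8 + 9/2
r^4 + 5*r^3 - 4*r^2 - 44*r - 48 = (r - 3)*(r + 2)^2*(r + 4)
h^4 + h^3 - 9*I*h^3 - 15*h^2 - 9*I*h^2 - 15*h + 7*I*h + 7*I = (h + 1)*(h - 7*I)*(h - I)^2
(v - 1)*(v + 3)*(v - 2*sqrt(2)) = v^3 - 2*sqrt(2)*v^2 + 2*v^2 - 4*sqrt(2)*v - 3*v + 6*sqrt(2)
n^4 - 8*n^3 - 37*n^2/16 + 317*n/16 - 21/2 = (n - 8)*(n - 1)*(n - 3/4)*(n + 7/4)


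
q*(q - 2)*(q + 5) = q^3 + 3*q^2 - 10*q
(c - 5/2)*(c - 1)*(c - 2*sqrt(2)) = c^3 - 7*c^2/2 - 2*sqrt(2)*c^2 + 5*c/2 + 7*sqrt(2)*c - 5*sqrt(2)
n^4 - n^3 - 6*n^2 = n^2*(n - 3)*(n + 2)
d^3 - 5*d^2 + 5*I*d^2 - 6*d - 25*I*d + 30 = (d - 5)*(d + 2*I)*(d + 3*I)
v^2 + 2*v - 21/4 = (v - 3/2)*(v + 7/2)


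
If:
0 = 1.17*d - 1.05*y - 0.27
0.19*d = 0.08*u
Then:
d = 0.897435897435897*y + 0.230769230769231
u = 2.13141025641026*y + 0.548076923076923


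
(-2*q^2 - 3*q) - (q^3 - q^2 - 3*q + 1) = -q^3 - q^2 - 1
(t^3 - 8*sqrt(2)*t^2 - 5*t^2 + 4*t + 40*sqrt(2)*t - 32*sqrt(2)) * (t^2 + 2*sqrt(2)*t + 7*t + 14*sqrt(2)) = t^5 - 6*sqrt(2)*t^4 + 2*t^4 - 63*t^3 - 12*sqrt(2)*t^3 - 36*t^2 + 186*sqrt(2)*t^2 - 168*sqrt(2)*t + 992*t - 896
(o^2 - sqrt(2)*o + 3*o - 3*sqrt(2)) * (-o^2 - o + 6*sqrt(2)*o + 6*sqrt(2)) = -o^4 - 4*o^3 + 7*sqrt(2)*o^3 - 15*o^2 + 28*sqrt(2)*o^2 - 48*o + 21*sqrt(2)*o - 36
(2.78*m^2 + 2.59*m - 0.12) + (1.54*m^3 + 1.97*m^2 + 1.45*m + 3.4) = 1.54*m^3 + 4.75*m^2 + 4.04*m + 3.28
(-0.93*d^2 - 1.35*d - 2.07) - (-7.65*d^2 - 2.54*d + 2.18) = 6.72*d^2 + 1.19*d - 4.25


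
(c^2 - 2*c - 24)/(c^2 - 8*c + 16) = (c^2 - 2*c - 24)/(c^2 - 8*c + 16)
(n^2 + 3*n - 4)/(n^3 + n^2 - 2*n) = (n + 4)/(n*(n + 2))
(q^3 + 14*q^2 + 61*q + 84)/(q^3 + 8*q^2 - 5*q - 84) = (q + 3)/(q - 3)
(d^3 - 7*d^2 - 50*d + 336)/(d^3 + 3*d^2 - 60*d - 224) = (d - 6)/(d + 4)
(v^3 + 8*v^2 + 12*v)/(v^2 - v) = (v^2 + 8*v + 12)/(v - 1)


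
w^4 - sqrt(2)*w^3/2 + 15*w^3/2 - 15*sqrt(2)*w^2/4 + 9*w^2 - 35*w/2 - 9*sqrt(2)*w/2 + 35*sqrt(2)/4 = (w - 1)*(w + 7/2)*(w + 5)*(w - sqrt(2)/2)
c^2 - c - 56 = (c - 8)*(c + 7)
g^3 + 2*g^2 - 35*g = g*(g - 5)*(g + 7)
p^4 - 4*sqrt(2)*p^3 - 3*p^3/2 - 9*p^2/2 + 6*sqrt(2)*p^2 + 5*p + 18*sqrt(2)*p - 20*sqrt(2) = (p - 5/2)*(p - 1)*(p + 2)*(p - 4*sqrt(2))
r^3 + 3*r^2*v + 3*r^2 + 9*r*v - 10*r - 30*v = (r - 2)*(r + 5)*(r + 3*v)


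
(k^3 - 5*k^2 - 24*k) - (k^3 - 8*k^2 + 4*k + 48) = 3*k^2 - 28*k - 48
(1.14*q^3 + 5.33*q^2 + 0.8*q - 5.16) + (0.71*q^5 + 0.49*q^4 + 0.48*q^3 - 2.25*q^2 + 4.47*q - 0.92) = 0.71*q^5 + 0.49*q^4 + 1.62*q^3 + 3.08*q^2 + 5.27*q - 6.08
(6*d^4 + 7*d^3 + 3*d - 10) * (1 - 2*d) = -12*d^5 - 8*d^4 + 7*d^3 - 6*d^2 + 23*d - 10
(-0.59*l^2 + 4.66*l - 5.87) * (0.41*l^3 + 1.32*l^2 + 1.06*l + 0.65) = -0.2419*l^5 + 1.1318*l^4 + 3.1191*l^3 - 3.1923*l^2 - 3.1932*l - 3.8155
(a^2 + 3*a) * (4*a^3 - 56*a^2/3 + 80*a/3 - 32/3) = 4*a^5 - 20*a^4/3 - 88*a^3/3 + 208*a^2/3 - 32*a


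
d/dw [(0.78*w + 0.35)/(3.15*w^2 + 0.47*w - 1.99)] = (2.457*w^2 + 0.3666*w - (0.78*w + 0.35)*(6.3*w + 0.47) - 1.5522)/(3.15*w^2 + 0.47*w - 1.99)^2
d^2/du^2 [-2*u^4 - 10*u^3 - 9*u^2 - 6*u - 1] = -24*u^2 - 60*u - 18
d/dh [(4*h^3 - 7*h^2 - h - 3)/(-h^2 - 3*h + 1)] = 2*(-2*h^4 - 12*h^3 + 16*h^2 - 10*h - 5)/(h^4 + 6*h^3 + 7*h^2 - 6*h + 1)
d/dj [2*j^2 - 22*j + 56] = 4*j - 22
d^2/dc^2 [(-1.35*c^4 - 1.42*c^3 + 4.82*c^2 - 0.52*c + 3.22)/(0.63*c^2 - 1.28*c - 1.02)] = (-1.07163*c^6 + 6.53184*c^5 - 8.06598*c^4 - 27.31808*c^3 - 1.726092*c^2 - 26.448768*c + 26.07692)/(0.250047*c^6 - 1.524096*c^5 + 1.882062*c^4 + 2.838016*c^3 - 3.047148*c^2 - 3.995136*c - 1.061208)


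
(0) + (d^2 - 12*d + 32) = d^2 - 12*d + 32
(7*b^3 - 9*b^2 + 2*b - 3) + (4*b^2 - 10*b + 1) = 7*b^3 - 5*b^2 - 8*b - 2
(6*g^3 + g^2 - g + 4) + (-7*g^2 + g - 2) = 6*g^3 - 6*g^2 + 2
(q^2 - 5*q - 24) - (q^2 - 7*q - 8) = 2*q - 16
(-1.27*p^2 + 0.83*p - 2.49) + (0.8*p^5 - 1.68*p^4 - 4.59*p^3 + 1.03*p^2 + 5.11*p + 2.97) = 0.8*p^5 - 1.68*p^4 - 4.59*p^3 - 0.24*p^2 + 5.94*p + 0.48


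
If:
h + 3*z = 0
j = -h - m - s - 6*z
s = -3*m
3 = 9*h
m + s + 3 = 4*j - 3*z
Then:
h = 1/3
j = 3/5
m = 2/15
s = -2/5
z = -1/9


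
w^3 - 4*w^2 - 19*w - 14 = (w - 7)*(w + 1)*(w + 2)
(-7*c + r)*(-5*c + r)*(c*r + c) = 35*c^3*r + 35*c^3 - 12*c^2*r^2 - 12*c^2*r + c*r^3 + c*r^2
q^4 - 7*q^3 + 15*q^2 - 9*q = q*(q - 3)^2*(q - 1)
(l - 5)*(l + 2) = l^2 - 3*l - 10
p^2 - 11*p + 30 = (p - 6)*(p - 5)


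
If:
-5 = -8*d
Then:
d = 5/8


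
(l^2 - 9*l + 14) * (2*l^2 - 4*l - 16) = 2*l^4 - 22*l^3 + 48*l^2 + 88*l - 224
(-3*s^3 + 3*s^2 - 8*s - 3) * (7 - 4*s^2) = 12*s^5 - 12*s^4 + 11*s^3 + 33*s^2 - 56*s - 21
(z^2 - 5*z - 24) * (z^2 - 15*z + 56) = z^4 - 20*z^3 + 107*z^2 + 80*z - 1344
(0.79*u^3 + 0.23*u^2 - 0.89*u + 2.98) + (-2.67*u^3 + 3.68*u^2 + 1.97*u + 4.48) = -1.88*u^3 + 3.91*u^2 + 1.08*u + 7.46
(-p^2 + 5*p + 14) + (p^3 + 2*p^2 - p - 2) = p^3 + p^2 + 4*p + 12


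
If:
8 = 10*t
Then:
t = 4/5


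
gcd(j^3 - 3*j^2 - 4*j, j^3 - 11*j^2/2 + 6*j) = j^2 - 4*j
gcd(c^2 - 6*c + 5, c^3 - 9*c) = 1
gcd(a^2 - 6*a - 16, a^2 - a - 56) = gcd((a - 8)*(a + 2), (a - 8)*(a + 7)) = a - 8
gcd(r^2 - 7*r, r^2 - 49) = r - 7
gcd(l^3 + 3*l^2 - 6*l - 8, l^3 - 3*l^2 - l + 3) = l + 1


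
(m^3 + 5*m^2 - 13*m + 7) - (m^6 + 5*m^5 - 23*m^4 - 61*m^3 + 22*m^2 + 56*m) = -m^6 - 5*m^5 + 23*m^4 + 62*m^3 - 17*m^2 - 69*m + 7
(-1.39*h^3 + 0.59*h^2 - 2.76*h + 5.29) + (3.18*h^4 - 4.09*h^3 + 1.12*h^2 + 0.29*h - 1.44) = 3.18*h^4 - 5.48*h^3 + 1.71*h^2 - 2.47*h + 3.85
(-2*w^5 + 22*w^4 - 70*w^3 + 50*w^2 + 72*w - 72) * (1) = -2*w^5 + 22*w^4 - 70*w^3 + 50*w^2 + 72*w - 72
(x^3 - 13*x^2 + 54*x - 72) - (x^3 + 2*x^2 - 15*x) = -15*x^2 + 69*x - 72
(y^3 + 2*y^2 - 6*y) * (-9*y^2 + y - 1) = -9*y^5 - 17*y^4 + 55*y^3 - 8*y^2 + 6*y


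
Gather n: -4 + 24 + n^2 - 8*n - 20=n^2 - 8*n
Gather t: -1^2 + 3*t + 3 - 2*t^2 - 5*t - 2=-2*t^2 - 2*t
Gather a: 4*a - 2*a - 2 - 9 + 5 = 2*a - 6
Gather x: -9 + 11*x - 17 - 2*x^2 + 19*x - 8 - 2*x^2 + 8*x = -4*x^2 + 38*x - 34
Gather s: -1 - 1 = -2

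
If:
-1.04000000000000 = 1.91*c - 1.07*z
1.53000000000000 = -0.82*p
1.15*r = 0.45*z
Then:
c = 0.56020942408377*z - 0.544502617801047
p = -1.87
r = 0.391304347826087*z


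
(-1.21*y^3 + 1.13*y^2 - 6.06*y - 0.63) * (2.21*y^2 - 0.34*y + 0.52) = -2.6741*y^5 + 2.9087*y^4 - 14.406*y^3 + 1.2557*y^2 - 2.937*y - 0.3276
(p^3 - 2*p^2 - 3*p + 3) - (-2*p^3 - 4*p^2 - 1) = 3*p^3 + 2*p^2 - 3*p + 4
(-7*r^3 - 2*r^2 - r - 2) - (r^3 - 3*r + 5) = -8*r^3 - 2*r^2 + 2*r - 7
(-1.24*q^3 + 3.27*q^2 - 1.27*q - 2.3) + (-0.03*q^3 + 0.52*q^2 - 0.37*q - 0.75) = -1.27*q^3 + 3.79*q^2 - 1.64*q - 3.05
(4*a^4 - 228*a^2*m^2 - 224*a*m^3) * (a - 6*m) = 4*a^5 - 24*a^4*m - 228*a^3*m^2 + 1144*a^2*m^3 + 1344*a*m^4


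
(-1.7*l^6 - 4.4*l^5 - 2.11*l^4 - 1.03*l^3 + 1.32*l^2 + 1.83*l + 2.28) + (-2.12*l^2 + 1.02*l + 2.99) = -1.7*l^6 - 4.4*l^5 - 2.11*l^4 - 1.03*l^3 - 0.8*l^2 + 2.85*l + 5.27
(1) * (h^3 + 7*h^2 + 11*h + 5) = h^3 + 7*h^2 + 11*h + 5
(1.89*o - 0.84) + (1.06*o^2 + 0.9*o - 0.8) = 1.06*o^2 + 2.79*o - 1.64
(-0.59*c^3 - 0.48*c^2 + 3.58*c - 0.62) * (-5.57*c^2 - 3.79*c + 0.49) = 3.2863*c^5 + 4.9097*c^4 - 18.4105*c^3 - 10.35*c^2 + 4.104*c - 0.3038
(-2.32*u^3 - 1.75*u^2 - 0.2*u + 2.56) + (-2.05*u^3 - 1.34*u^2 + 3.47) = -4.37*u^3 - 3.09*u^2 - 0.2*u + 6.03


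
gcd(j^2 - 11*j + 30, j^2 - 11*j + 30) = j^2 - 11*j + 30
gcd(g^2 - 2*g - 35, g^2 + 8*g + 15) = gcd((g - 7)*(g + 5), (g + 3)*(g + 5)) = g + 5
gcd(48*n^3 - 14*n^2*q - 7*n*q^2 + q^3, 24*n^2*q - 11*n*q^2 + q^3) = -8*n + q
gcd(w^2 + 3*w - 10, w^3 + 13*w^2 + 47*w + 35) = w + 5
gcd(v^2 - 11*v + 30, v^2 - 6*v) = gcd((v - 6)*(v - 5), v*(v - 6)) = v - 6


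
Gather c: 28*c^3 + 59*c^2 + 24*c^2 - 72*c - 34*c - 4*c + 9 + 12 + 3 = 28*c^3 + 83*c^2 - 110*c + 24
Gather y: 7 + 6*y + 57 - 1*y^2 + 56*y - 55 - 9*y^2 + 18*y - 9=-10*y^2 + 80*y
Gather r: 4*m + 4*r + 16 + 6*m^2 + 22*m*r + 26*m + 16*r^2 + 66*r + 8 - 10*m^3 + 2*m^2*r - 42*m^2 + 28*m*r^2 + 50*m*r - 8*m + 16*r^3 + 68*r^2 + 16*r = -10*m^3 - 36*m^2 + 22*m + 16*r^3 + r^2*(28*m + 84) + r*(2*m^2 + 72*m + 86) + 24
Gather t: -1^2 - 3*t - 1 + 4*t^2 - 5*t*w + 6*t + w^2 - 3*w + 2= 4*t^2 + t*(3 - 5*w) + w^2 - 3*w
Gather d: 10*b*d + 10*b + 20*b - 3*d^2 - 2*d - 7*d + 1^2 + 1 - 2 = 30*b - 3*d^2 + d*(10*b - 9)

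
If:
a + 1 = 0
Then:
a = -1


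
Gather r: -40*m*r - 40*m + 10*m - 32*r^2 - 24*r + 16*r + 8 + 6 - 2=-30*m - 32*r^2 + r*(-40*m - 8) + 12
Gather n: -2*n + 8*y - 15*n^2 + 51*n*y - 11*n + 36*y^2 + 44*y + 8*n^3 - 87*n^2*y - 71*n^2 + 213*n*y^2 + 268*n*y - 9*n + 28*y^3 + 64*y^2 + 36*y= 8*n^3 + n^2*(-87*y - 86) + n*(213*y^2 + 319*y - 22) + 28*y^3 + 100*y^2 + 88*y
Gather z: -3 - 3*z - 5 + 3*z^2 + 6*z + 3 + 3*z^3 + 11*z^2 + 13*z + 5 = 3*z^3 + 14*z^2 + 16*z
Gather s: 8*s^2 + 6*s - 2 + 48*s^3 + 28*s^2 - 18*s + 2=48*s^3 + 36*s^2 - 12*s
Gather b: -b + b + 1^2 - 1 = 0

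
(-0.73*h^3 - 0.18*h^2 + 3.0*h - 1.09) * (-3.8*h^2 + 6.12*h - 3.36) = 2.774*h^5 - 3.7836*h^4 - 10.0488*h^3 + 23.1068*h^2 - 16.7508*h + 3.6624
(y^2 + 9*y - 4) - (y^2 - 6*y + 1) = 15*y - 5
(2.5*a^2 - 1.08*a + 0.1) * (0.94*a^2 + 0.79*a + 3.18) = 2.35*a^4 + 0.9598*a^3 + 7.1908*a^2 - 3.3554*a + 0.318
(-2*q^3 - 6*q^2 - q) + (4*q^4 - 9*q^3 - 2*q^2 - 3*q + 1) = 4*q^4 - 11*q^3 - 8*q^2 - 4*q + 1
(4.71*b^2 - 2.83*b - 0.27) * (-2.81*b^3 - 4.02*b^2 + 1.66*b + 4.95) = -13.2351*b^5 - 10.9819*b^4 + 19.9539*b^3 + 19.7021*b^2 - 14.4567*b - 1.3365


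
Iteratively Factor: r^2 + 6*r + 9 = (r + 3)*(r + 3)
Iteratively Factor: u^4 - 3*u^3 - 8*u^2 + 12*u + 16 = (u + 1)*(u^3 - 4*u^2 - 4*u + 16) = (u - 4)*(u + 1)*(u^2 - 4) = (u - 4)*(u - 2)*(u + 1)*(u + 2)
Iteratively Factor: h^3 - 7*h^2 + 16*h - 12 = (h - 2)*(h^2 - 5*h + 6) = (h - 2)^2*(h - 3)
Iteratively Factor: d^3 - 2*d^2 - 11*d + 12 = (d - 4)*(d^2 + 2*d - 3) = (d - 4)*(d + 3)*(d - 1)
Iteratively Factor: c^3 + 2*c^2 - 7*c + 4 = (c + 4)*(c^2 - 2*c + 1) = (c - 1)*(c + 4)*(c - 1)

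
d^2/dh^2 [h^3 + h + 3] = 6*h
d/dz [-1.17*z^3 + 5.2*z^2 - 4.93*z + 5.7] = -3.51*z^2 + 10.4*z - 4.93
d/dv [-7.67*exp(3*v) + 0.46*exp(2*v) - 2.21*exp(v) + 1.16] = (-23.01*exp(2*v) + 0.92*exp(v) - 2.21)*exp(v)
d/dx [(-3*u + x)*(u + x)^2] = (-5*u + 3*x)*(u + x)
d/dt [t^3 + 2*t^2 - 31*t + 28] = 3*t^2 + 4*t - 31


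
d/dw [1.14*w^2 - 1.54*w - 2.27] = 2.28*w - 1.54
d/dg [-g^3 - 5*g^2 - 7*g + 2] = -3*g^2 - 10*g - 7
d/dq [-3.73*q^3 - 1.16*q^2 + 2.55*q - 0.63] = -11.19*q^2 - 2.32*q + 2.55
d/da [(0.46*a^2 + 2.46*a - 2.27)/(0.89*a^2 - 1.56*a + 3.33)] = (-2.907*a^2 + 7.1042*a + 4.6506)/(0.7921*a^4 - 2.7768*a^3 + 8.361*a^2 - 10.3896*a + 11.0889)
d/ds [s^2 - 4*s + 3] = 2*s - 4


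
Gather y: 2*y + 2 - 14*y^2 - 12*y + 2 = -14*y^2 - 10*y + 4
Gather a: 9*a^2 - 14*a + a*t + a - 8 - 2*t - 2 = 9*a^2 + a*(t - 13) - 2*t - 10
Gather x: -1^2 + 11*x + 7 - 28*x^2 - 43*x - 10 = -28*x^2 - 32*x - 4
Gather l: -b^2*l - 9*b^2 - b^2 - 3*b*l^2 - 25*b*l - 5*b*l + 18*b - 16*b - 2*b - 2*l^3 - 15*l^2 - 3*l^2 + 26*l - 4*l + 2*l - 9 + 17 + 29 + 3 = -10*b^2 - 2*l^3 + l^2*(-3*b - 18) + l*(-b^2 - 30*b + 24) + 40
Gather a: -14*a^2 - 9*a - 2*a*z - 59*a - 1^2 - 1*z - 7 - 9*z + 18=-14*a^2 + a*(-2*z - 68) - 10*z + 10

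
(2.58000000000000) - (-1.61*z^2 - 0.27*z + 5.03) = 1.61*z^2 + 0.27*z - 2.45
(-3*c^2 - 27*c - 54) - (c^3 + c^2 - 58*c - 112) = -c^3 - 4*c^2 + 31*c + 58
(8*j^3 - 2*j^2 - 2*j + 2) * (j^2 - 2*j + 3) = 8*j^5 - 18*j^4 + 26*j^3 - 10*j + 6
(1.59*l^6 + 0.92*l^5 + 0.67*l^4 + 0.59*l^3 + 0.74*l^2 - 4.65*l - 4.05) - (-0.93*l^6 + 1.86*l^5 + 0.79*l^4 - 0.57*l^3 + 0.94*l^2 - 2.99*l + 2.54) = 2.52*l^6 - 0.94*l^5 - 0.12*l^4 + 1.16*l^3 - 0.2*l^2 - 1.66*l - 6.59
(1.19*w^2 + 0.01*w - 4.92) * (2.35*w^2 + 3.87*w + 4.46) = 2.7965*w^4 + 4.6288*w^3 - 6.2159*w^2 - 18.9958*w - 21.9432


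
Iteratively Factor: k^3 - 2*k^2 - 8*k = (k - 4)*(k^2 + 2*k) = (k - 4)*(k + 2)*(k)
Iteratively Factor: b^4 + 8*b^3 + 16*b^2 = (b)*(b^3 + 8*b^2 + 16*b) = b*(b + 4)*(b^2 + 4*b) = b^2*(b + 4)*(b + 4)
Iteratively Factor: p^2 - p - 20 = (p - 5)*(p + 4)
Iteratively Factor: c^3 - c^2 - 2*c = (c - 2)*(c^2 + c) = c*(c - 2)*(c + 1)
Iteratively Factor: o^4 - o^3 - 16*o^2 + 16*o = (o + 4)*(o^3 - 5*o^2 + 4*o) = (o - 4)*(o + 4)*(o^2 - o) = o*(o - 4)*(o + 4)*(o - 1)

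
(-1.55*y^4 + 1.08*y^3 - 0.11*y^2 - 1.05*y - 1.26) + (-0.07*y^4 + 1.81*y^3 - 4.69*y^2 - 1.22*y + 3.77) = -1.62*y^4 + 2.89*y^3 - 4.8*y^2 - 2.27*y + 2.51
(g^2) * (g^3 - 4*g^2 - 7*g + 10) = g^5 - 4*g^4 - 7*g^3 + 10*g^2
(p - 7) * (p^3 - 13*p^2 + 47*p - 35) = p^4 - 20*p^3 + 138*p^2 - 364*p + 245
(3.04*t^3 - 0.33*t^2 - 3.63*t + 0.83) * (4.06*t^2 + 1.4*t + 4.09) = 12.3424*t^5 + 2.9162*t^4 - 2.7662*t^3 - 3.0619*t^2 - 13.6847*t + 3.3947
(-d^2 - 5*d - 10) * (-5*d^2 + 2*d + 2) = 5*d^4 + 23*d^3 + 38*d^2 - 30*d - 20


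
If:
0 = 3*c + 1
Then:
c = -1/3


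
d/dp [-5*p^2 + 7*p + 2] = 7 - 10*p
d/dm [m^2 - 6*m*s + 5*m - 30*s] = 2*m - 6*s + 5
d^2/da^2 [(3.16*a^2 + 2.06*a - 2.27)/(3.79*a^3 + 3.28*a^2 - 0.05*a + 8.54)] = (90.7811120000001*a^6 + 177.540276*a^5 - 234.035532*a^4 - 1837.25774*a^3 - 1475.143122*a^2 + 96.84834*a + 589.84645)/(54.439939*a^9 + 141.342744*a^8 + 120.168393*a^7 + 399.566434*a^6 + 635.389353*a^5 + 265.944828*a^4 + 820.828807*a^3 + 717.710994*a^2 - 10.93974*a + 622.835864)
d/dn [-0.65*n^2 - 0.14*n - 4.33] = -1.3*n - 0.14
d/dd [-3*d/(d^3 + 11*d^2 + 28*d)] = 3*(2*d + 11)/(d^2 + 11*d + 28)^2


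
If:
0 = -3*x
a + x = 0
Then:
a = 0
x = 0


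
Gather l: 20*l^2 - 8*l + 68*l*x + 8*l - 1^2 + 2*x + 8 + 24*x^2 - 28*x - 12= 20*l^2 + 68*l*x + 24*x^2 - 26*x - 5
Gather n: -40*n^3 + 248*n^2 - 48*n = -40*n^3 + 248*n^2 - 48*n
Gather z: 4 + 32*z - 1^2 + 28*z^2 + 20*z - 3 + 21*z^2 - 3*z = 49*z^2 + 49*z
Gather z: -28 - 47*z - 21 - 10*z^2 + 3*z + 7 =-10*z^2 - 44*z - 42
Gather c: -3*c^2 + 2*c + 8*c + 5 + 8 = -3*c^2 + 10*c + 13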